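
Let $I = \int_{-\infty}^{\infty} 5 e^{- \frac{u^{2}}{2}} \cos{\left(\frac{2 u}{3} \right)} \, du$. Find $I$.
$\frac{5 \sqrt{2} \sqrt{\pi}}{e^{\frac{2}{9}}}$

Treat the cosine frequency as a parameter and define $I(b) = \int_{-\infty}^{\infty} 5 e^{- \frac{u^{2}}{2}} \cos{\left(b u \right)} \, du$.

Differentiating under the integral sign,
$$I'(b) = \int_{-\infty}^{\infty} - 5 u e^{- \frac{u^{2}}{2}} \sin{\left(b u \right)} \, du.$$

Integrate $\int_{-\infty}^{\infty} u \sin(b u)\, e^{- \frac{u^{2}}{2}}\, du$ by parts with $w = \sin(b u)$ and $dv = u\, e^{- \frac{u^{2}}{2}}\, du$, giving $v = - e^{- \frac{u^{2}}{2}}$. The boundary term vanishes and
$$\int_{-\infty}^{\infty} u \sin(b u)\, e^{- \frac{u^{2}}{2}}\, du = b \int_{-\infty}^{\infty} \cos(b u)\, e^{- \frac{u^{2}}{2}}\, du,$$
so $I'(b) = - b\, I(b)$.

This is a separable first-order ODE; solving with the initial condition $I(0) = \int_{-\infty}^{\infty} 5 e^{- \frac{u^{2}}{2}}\,du = 5 \sqrt{2} \sqrt{\pi}$ gives
$$I(b) = 5 \sqrt{2} \sqrt{\pi} e^{- \frac{b^{2}}{2}}.$$

Setting $b = \frac{2}{3}$:
$$I = \frac{5 \sqrt{2} \sqrt{\pi}}{e^{\frac{2}{9}}}.$$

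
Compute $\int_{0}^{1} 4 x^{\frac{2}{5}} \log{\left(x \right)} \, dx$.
$- \frac{100}{49}$

Consider the simpler parametrised integral
$$J(a) = \int_{0}^{1} 4 x^{a} \, dx = \frac{4}{a + 1}.$$

Differentiating under the integral sign brings down a factor of $\ln x$:
$$\frac{dJ}{da} = \int_{0}^{1} 4 x^{a} \log{\left(x \right)} \, dx = - \frac{4}{\left(a + 1\right)^{2}}.$$

The integral on the left is $I$, so $I = - \frac{4}{\left(a + 1\right)^{2}}$.

Setting $a = \frac{2}{5}$:
$$I = - \frac{100}{49}.$$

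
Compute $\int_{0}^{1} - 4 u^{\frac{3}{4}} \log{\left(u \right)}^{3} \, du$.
$\frac{6144}{2401}$

Consider the simpler parametrised integral
$$J(a) = \int_{0}^{1} - 4 u^{a} \, du = - \frac{4}{a + 1}.$$

Differentiating under the integral sign brings down a factor of $\ln u$:
$$\frac{dJ}{da} = \int_{0}^{1} - 4 u^{a} \log{\left(u \right)} \, du = \frac{4}{\left(a + 1\right)^{2}}.$$

Repeating $3$ times in total — each differentiation brings down another $\ln u$ — gives
$$\frac{d^{3}J}{da^{3}} = \int_{0}^{1} - 4 u^{a} \log{\left(u \right)}^{3} \, du = \frac{24}{\left(a + 1\right)^{4}},$$
and the integrand here is exactly the target integrand, so $I = \frac{24}{\left(a + 1\right)^{4}}$.

Setting $a = \frac{3}{4}$:
$$I = \frac{6144}{2401}.$$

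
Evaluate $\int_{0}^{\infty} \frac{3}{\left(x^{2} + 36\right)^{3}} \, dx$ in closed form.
$\frac{\pi}{13824}$

Recall the elementary integral
$$J(a) = \int_{0}^{\infty} \frac{3}{a^{2} + x^{2}} \, dx = \frac{3 \pi}{2 a}.$$

Differentiating under the integral sign with respect to $a$,
$$\frac{dJ}{da} = \int_{0}^{\infty} - \frac{6 a}{\left(a^{2} + x^{2}\right)^{2}} \, dx = - \frac{3 \pi}{2 a^{2}},$$
so $\int_{0}^{\infty} \frac{3}{\left(a^{2} + x^{2}\right)^{2}} \, dx = \frac{3 \pi}{4 a^{3}}$.

Repeating — each differentiation of $1/(x^2+a^2)^j$ produces $-2ja/(x^2+a^2)^{j+1}$ — and dividing through by $-2ja$ at each step yields, after $2$ differentiations in total,
$$\int_{0}^{\infty} \frac{3}{\left(a^{2} + x^{2}\right)^{3}} \, dx = \frac{9 \pi}{16 a^{5}}.$$

Setting $a = 6$:
$$I = \frac{\pi}{13824}.$$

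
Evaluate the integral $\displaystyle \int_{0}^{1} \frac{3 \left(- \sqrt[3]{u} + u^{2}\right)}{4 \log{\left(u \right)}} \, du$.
$\log{\left(\frac{3 \sqrt{6}}{4} \right)}$

Introduce a parameter $a$ in the exponent: let $I(a) = \int_{0}^{1} \frac{3 \left(- \sqrt[3]{u} + u^{a}\right)}{4 \log{\left(u \right)}} \, du$.

Since $\dfrac{\partial}{\partial a}\,u^{a} = u^{a} \ln u$, the $\ln u$ in the denominator cancels and
$$\frac{dI}{da} = \int_{0}^{1} \frac{3}{4} u^{a} \, du = \frac{3}{4} \left[\frac{u^{a+1}}{a+1}\right]_0^1 = \frac{3}{4 \left(a + 1\right)}.$$

Integrating with respect to $a$ gives $I(a) = \log{\left(\frac{\sqrt{2} \cdot 3^{\frac{3}{4}} \left(a + 1\right)^{\frac{3}{4}}}{4} \right)} + C$.

At $a = \frac{1}{3}$ the integrand is identically $0$, so $I(\frac{1}{3}) = 0$. The closed form gives $0$, hence $C = 0$.

Setting $a = 2$:
$$I = \log{\left(\frac{3 \sqrt{6}}{4} \right)}.$$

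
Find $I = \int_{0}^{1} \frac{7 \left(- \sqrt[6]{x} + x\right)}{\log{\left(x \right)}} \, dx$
$\log{\left(\frac{35831808}{823543} \right)}$

Replace the exponent $\frac{1}{6}$ by a parameter $a$: let $I(a) = \int_{0}^{1} \frac{7 \left(x - x^{a}\right)}{\log{\left(x \right)}} \, dx$.

Since $\dfrac{\partial}{\partial a}\,x^{a} = x^{a} \ln x$, the $\ln x$ in the denominator cancels and
$$\frac{dI}{da} = \int_{0}^{1} -7 x^{a} \, dx = -7 \left[\frac{x^{a+1}}{a+1}\right]_0^1 = - \frac{7}{a + 1}.$$

Integrating with respect to $a$ gives $I(a) = \log{\left(\frac{128}{\left(a + 1\right)^{7}} \right)} + C$.

At $a = 1$ the integrand is identically $0$, so $I(1) = 0$. The closed form gives $0$, hence $C = 0$.

Setting $a = \frac{1}{6}$:
$$I = \log{\left(\frac{35831808}{823543} \right)}.$$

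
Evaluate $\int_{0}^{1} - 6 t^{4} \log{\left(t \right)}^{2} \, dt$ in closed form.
$- \frac{12}{125}$

Begin with the known integral
$$J(a) = \int_{0}^{1} - 6 t^{a} \, dt = - \frac{6}{a + 1}.$$

Differentiating under the integral sign brings down a factor of $\ln t$:
$$\frac{dJ}{da} = \int_{0}^{1} - 6 t^{a} \log{\left(t \right)} \, dt = \frac{6}{\left(a + 1\right)^{2}}.$$

Repeating twice in total — each differentiation brings down another $\ln t$ — gives
$$\frac{d^{2}J}{da^{2}} = \int_{0}^{1} - 6 t^{a} \log{\left(t \right)}^{2} \, dt = - \frac{12}{\left(a + 1\right)^{3}},$$
and the integrand here is exactly the target integrand, so $I = - \frac{12}{\left(a + 1\right)^{3}}$.

Setting $a = 4$:
$$I = - \frac{12}{125}.$$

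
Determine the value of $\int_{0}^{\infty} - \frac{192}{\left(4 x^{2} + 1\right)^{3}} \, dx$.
$- 18 \pi$

Recall the elementary integral
$$J(a) = \int_{0}^{\infty} - \frac{3}{a^{2} + x^{2}} \, dx = - \frac{3 \pi}{2 a}.$$

Differentiating under the integral sign with respect to $a$,
$$\frac{dJ}{da} = \int_{0}^{\infty} \frac{6 a}{\left(a^{2} + x^{2}\right)^{2}} \, dx = \frac{3 \pi}{2 a^{2}},$$
so $\int_{0}^{\infty} - \frac{3}{\left(a^{2} + x^{2}\right)^{2}} \, dx = - \frac{3 \pi}{4 a^{3}}$.

Repeating — each differentiation of $1/(x^2+a^2)^j$ produces $-2ja/(x^2+a^2)^{j+1}$ — and dividing through by $-2ja$ at each step yields, after $2$ differentiations in total,
$$\int_{0}^{\infty} - \frac{3}{\left(a^{2} + x^{2}\right)^{3}} \, dx = - \frac{9 \pi}{16 a^{5}}.$$

Setting $a = \frac{1}{2}$:
$$I = - 18 \pi.$$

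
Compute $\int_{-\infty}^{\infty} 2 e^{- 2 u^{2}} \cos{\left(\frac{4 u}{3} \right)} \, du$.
$\frac{\sqrt{2} \sqrt{\pi}}{e^{\frac{2}{9}}}$

Let $b$ denote the cosine frequency and define $I(b) = \int_{-\infty}^{\infty} 2 e^{- 2 u^{2}} \cos{\left(b u \right)} \, du$.

Differentiating under the integral sign,
$$I'(b) = \int_{-\infty}^{\infty} - 2 u e^{- 2 u^{2}} \sin{\left(b u \right)} \, du.$$

Integrate $\int_{-\infty}^{\infty} u \sin(b u)\, e^{- 2 u^{2}}\, du$ by parts with $w = \sin(b u)$ and $dv = u\, e^{- 2 u^{2}}\, du$, giving $v = - \frac{e^{- 2 u^{2}}}{4}$. The boundary term vanishes and
$$\int_{-\infty}^{\infty} u \sin(b u)\, e^{- 2 u^{2}}\, du = \frac{b}{4} \int_{-\infty}^{\infty} \cos(b u)\, e^{- 2 u^{2}}\, du,$$
so $I'(b) = - \frac{b}{4}\, I(b)$.

This is a separable first-order ODE; solving with the initial condition $I(0) = \int_{-\infty}^{\infty} 2 e^{- 2 u^{2}}\,du = \sqrt{2} \sqrt{\pi}$ gives
$$I(b) = \sqrt{2} \sqrt{\pi} e^{- \frac{b^{2}}{8}}.$$

Setting $b = \frac{4}{3}$:
$$I = \frac{\sqrt{2} \sqrt{\pi}}{e^{\frac{2}{9}}}.$$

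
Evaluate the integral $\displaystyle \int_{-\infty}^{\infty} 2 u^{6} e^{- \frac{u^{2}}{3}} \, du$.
$\frac{405 \sqrt{3} \sqrt{\pi}}{4}$

Start from the elementary integral
$$J(a) = \int_{-\infty}^{\infty} 2 e^{- a u^{2}} \, du = \frac{2 \sqrt{\pi}}{\sqrt{a}}.$$

Differentiating under the integral sign brings down a factor of $(-u^2)$:
$$\frac{dJ}{da} = \int_{-\infty}^{\infty} - 2 u^{2} e^{- a u^{2}} \, du = - \frac{\sqrt{\pi}}{a^{\frac{3}{2}}}.$$

Repeating $3$ times in total — each differentiation brings down another $(-u^2)$ — gives
$$\frac{d^{3}J}{da^{3}} = \int_{-\infty}^{\infty} - 2 u^{6} e^{- a u^{2}} \, du = - \frac{15 \sqrt{\pi}}{4 a^{\frac{7}{2}}},$$
and the integrand here is $(-1)^{3}$ times the target integrand, so $I = (-1)^{3}\,\frac{d^{3}J}{da^{3}} = \frac{15 \sqrt{\pi}}{4 a^{\frac{7}{2}}}$.

Setting $a = \frac{1}{3}$:
$$I = \frac{405 \sqrt{3} \sqrt{\pi}}{4}.$$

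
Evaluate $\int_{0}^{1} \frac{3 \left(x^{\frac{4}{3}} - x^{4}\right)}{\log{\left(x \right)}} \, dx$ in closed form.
$\log{\left(\frac{343}{3375} \right)}$

Consider the one-parameter family: let $I(a) = \int_{0}^{1} \frac{3 \left(- x^{4} + x^{a}\right)}{\log{\left(x \right)}} \, dx$.

Since $\dfrac{\partial}{\partial a}\,x^{a} = x^{a} \ln x$, the $\ln x$ in the denominator cancels and
$$\frac{dI}{da} = \int_{0}^{1} 3 x^{a} \, dx = 3 \left[\frac{x^{a+1}}{a+1}\right]_0^1 = \frac{3}{a + 1}.$$

Integrating with respect to $a$ gives $I(a) = \log{\left(\frac{\left(a + 1\right)^{3}}{125} \right)} + C$.

At $a = 4$ the integrand is identically $0$, so $I(4) = 0$. The closed form gives $0$, hence $C = 0$.

Setting $a = \frac{4}{3}$:
$$I = \log{\left(\frac{343}{3375} \right)}.$$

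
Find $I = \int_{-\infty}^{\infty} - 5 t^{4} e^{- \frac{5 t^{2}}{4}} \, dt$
$- \frac{24 \sqrt{5} \sqrt{\pi}}{25}$

Begin with the known integral
$$J(a) = \int_{-\infty}^{\infty} - 5 e^{- a t^{2}} \, dt = - \frac{5 \sqrt{\pi}}{\sqrt{a}}.$$

Differentiating under the integral sign brings down a factor of $(-t^2)$:
$$\frac{dJ}{da} = \int_{-\infty}^{\infty} 5 t^{2} e^{- a t^{2}} \, dt = \frac{5 \sqrt{\pi}}{2 a^{\frac{3}{2}}}.$$

Repeating twice in total — each differentiation brings down another $(-t^2)$ — gives
$$\frac{d^{2}J}{da^{2}} = \int_{-\infty}^{\infty} - 5 t^{4} e^{- a t^{2}} \, dt = - \frac{15 \sqrt{\pi}}{4 a^{\frac{5}{2}}},$$
and the integrand here is exactly the target integrand, so $I = - \frac{15 \sqrt{\pi}}{4 a^{\frac{5}{2}}}$.

Setting $a = \frac{5}{4}$:
$$I = - \frac{24 \sqrt{5} \sqrt{\pi}}{25}.$$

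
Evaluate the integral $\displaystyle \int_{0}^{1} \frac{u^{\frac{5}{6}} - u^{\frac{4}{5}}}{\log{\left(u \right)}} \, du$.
$- \log{\left(54 \right)} + \log{\left(55 \right)}$

Replace the exponent $\frac{4}{5}$ by a parameter $a$: let $I(a) = \int_{0}^{1} \frac{u^{\frac{5}{6}} - u^{a}}{\log{\left(u \right)}} \, du$.

Since $\dfrac{\partial}{\partial a}\,u^{a} = u^{a} \ln u$, the $\ln u$ in the denominator cancels and
$$\frac{dI}{da} = \int_{0}^{1} -1 u^{a} \, du = -1 \left[\frac{u^{a+1}}{a+1}\right]_0^1 = - \frac{1}{a + 1}.$$

Integrating with respect to $a$ gives $I(a) = - \log{\left(\frac{6 a}{11} + \frac{6}{11} \right)} + C$.

At $a = \frac{5}{6}$ the integrand is identically $0$, so $I(\frac{5}{6}) = 0$. The closed form gives $0$, hence $C = 0$.

Setting $a = \frac{4}{5}$:
$$I = - \log{\left(54 \right)} + \log{\left(55 \right)}.$$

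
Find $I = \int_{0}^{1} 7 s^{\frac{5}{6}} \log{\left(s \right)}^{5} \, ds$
$- \frac{39191040}{1771561}$

Begin with the known integral
$$J(a) = \int_{0}^{1} 7 s^{a} \, ds = \frac{7}{a + 1}.$$

Differentiating under the integral sign brings down a factor of $\ln s$:
$$\frac{dJ}{da} = \int_{0}^{1} 7 s^{a} \log{\left(s \right)} \, ds = - \frac{7}{\left(a + 1\right)^{2}}.$$

Repeating $5$ times in total — each differentiation brings down another $\ln s$ — gives
$$\frac{d^{5}J}{da^{5}} = \int_{0}^{1} 7 s^{a} \log{\left(s \right)}^{5} \, ds = - \frac{840}{\left(a + 1\right)^{6}},$$
and the integrand here is exactly the target integrand, so $I = - \frac{840}{\left(a + 1\right)^{6}}$.

Setting $a = \frac{5}{6}$:
$$I = - \frac{39191040}{1771561}.$$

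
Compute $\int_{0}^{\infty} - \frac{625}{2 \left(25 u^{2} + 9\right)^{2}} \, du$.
$- \frac{125 \pi}{216}$

Recall the elementary integral
$$J(a) = \int_{0}^{\infty} - \frac{1}{2 \left(a^{2} + u^{2}\right)} \, du = - \frac{\pi}{4 a}.$$

Differentiating under the integral sign with respect to $a$,
$$\frac{dJ}{da} = \int_{0}^{\infty} \frac{a}{\left(a^{2} + u^{2}\right)^{2}} \, du = \frac{\pi}{4 a^{2}},$$
so $\int_{0}^{\infty} - \frac{1}{2 \left(a^{2} + u^{2}\right)^{2}} \, du = - \frac{\pi}{8 a^{3}}$.

Setting $a = \frac{3}{5}$:
$$I = - \frac{125 \pi}{216}.$$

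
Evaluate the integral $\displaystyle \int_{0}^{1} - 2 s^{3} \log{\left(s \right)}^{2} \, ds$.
$- \frac{1}{16}$

Start from the elementary integral
$$J(a) = \int_{0}^{1} - 2 s^{a} \, ds = - \frac{2}{a + 1}.$$

Differentiating under the integral sign brings down a factor of $\ln s$:
$$\frac{dJ}{da} = \int_{0}^{1} - 2 s^{a} \log{\left(s \right)} \, ds = \frac{2}{\left(a + 1\right)^{2}}.$$

Repeating twice in total — each differentiation brings down another $\ln s$ — gives
$$\frac{d^{2}J}{da^{2}} = \int_{0}^{1} - 2 s^{a} \log{\left(s \right)}^{2} \, ds = - \frac{4}{\left(a + 1\right)^{3}},$$
and the integrand here is exactly the target integrand, so $I = - \frac{4}{\left(a + 1\right)^{3}}$.

Setting $a = 3$:
$$I = - \frac{1}{16}.$$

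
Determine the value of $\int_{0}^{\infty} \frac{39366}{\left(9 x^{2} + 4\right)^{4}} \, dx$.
$\frac{32805 \pi}{2048}$

Recall the elementary integral
$$J(a) = \int_{0}^{\infty} \frac{6}{a^{2} + x^{2}} \, dx = \frac{3 \pi}{a}.$$

Differentiating under the integral sign with respect to $a$,
$$\frac{dJ}{da} = \int_{0}^{\infty} - \frac{12 a}{\left(a^{2} + x^{2}\right)^{2}} \, dx = - \frac{3 \pi}{a^{2}},$$
so $\int_{0}^{\infty} \frac{6}{\left(a^{2} + x^{2}\right)^{2}} \, dx = \frac{3 \pi}{2 a^{3}}$.

Repeating — each differentiation of $1/(x^2+a^2)^j$ produces $-2ja/(x^2+a^2)^{j+1}$ — and dividing through by $-2ja$ at each step yields, after $3$ differentiations in total,
$$\int_{0}^{\infty} \frac{6}{\left(a^{2} + x^{2}\right)^{4}} \, dx = \frac{15 \pi}{16 a^{7}}.$$

Setting $a = \frac{2}{3}$:
$$I = \frac{32805 \pi}{2048}.$$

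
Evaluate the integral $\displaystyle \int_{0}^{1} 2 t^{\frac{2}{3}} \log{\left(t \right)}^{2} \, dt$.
$\frac{108}{125}$

Consider the simpler parametrised integral
$$J(a) = \int_{0}^{1} 2 t^{a} \, dt = \frac{2}{a + 1}.$$

Differentiating under the integral sign brings down a factor of $\ln t$:
$$\frac{dJ}{da} = \int_{0}^{1} 2 t^{a} \log{\left(t \right)} \, dt = - \frac{2}{\left(a + 1\right)^{2}}.$$

Repeating twice in total — each differentiation brings down another $\ln t$ — gives
$$\frac{d^{2}J}{da^{2}} = \int_{0}^{1} 2 t^{a} \log{\left(t \right)}^{2} \, dt = \frac{4}{\left(a + 1\right)^{3}},$$
and the integrand here is exactly the target integrand, so $I = \frac{4}{\left(a + 1\right)^{3}}$.

Setting $a = \frac{2}{3}$:
$$I = \frac{108}{125}.$$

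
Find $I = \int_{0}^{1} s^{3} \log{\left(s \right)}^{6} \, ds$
$\frac{45}{1024}$

Consider the simpler parametrised integral
$$J(a) = \int_{0}^{1} s^{a} \, ds = \frac{1}{a + 1}.$$

Differentiating under the integral sign brings down a factor of $\ln s$:
$$\frac{dJ}{da} = \int_{0}^{1} s^{a} \log{\left(s \right)} \, ds = - \frac{1}{\left(a + 1\right)^{2}}.$$

Repeating $6$ times in total — each differentiation brings down another $\ln s$ — gives
$$\frac{d^{6}J}{da^{6}} = \int_{0}^{1} s^{a} \log{\left(s \right)}^{6} \, ds = \frac{720}{\left(a + 1\right)^{7}},$$
and the integrand here is exactly the target integrand, so $I = \frac{720}{\left(a + 1\right)^{7}}$.

Setting $a = 3$:
$$I = \frac{45}{1024}.$$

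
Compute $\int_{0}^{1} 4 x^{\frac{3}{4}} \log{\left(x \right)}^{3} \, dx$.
$- \frac{6144}{2401}$

Begin with the known integral
$$J(a) = \int_{0}^{1} 4 x^{a} \, dx = \frac{4}{a + 1}.$$

Differentiating under the integral sign brings down a factor of $\ln x$:
$$\frac{dJ}{da} = \int_{0}^{1} 4 x^{a} \log{\left(x \right)} \, dx = - \frac{4}{\left(a + 1\right)^{2}}.$$

Repeating $3$ times in total — each differentiation brings down another $\ln x$ — gives
$$\frac{d^{3}J}{da^{3}} = \int_{0}^{1} 4 x^{a} \log{\left(x \right)}^{3} \, dx = - \frac{24}{\left(a + 1\right)^{4}},$$
and the integrand here is exactly the target integrand, so $I = - \frac{24}{\left(a + 1\right)^{4}}$.

Setting $a = \frac{3}{4}$:
$$I = - \frac{6144}{2401}.$$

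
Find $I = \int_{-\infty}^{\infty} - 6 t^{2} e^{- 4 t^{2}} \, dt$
$- \frac{3 \sqrt{\pi}}{8}$

Begin with the known integral
$$J(a) = \int_{-\infty}^{\infty} - 6 e^{- a t^{2}} \, dt = - \frac{6 \sqrt{\pi}}{\sqrt{a}}.$$

Differentiating under the integral sign brings down a factor of $(-t^2)$:
$$\frac{dJ}{da} = \int_{-\infty}^{\infty} 6 t^{2} e^{- a t^{2}} \, dt = \frac{3 \sqrt{\pi}}{a^{\frac{3}{2}}}.$$

The integral on the left is $-I$, so $I = - \frac{3 \sqrt{\pi}}{a^{\frac{3}{2}}}$.

Setting $a = 4$:
$$I = - \frac{3 \sqrt{\pi}}{8}.$$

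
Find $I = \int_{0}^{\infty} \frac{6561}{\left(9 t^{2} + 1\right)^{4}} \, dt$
$\frac{10935 \pi}{32}$

Begin with the known result
$$J(a) = \int_{0}^{\infty} \frac{1}{a^{2} + t^{2}} \, dt = \frac{\pi}{2 a}.$$

Differentiating under the integral sign with respect to $a$,
$$\frac{dJ}{da} = \int_{0}^{\infty} - \frac{2 a}{\left(a^{2} + t^{2}\right)^{2}} \, dt = - \frac{\pi}{2 a^{2}},$$
so $\int_{0}^{\infty} \frac{1}{\left(a^{2} + t^{2}\right)^{2}} \, dt = \frac{\pi}{4 a^{3}}$.

Repeating — each differentiation of $1/(t^2+a^2)^j$ produces $-2ja/(t^2+a^2)^{j+1}$ — and dividing through by $-2ja$ at each step yields, after $3$ differentiations in total,
$$\int_{0}^{\infty} \frac{1}{\left(a^{2} + t^{2}\right)^{4}} \, dt = \frac{5 \pi}{32 a^{7}}.$$

Setting $a = \frac{1}{3}$:
$$I = \frac{10935 \pi}{32}.$$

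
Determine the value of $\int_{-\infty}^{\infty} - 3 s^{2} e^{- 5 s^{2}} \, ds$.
$- \frac{3 \sqrt{5} \sqrt{\pi}}{50}$

Begin with the known integral
$$J(a) = \int_{-\infty}^{\infty} - 3 e^{- a s^{2}} \, ds = - \frac{3 \sqrt{\pi}}{\sqrt{a}}.$$

Differentiating under the integral sign brings down a factor of $(-s^2)$:
$$\frac{dJ}{da} = \int_{-\infty}^{\infty} 3 s^{2} e^{- a s^{2}} \, ds = \frac{3 \sqrt{\pi}}{2 a^{\frac{3}{2}}}.$$

The integral on the left is $-I$, so $I = - \frac{3 \sqrt{\pi}}{2 a^{\frac{3}{2}}}$.

Setting $a = 5$:
$$I = - \frac{3 \sqrt{5} \sqrt{\pi}}{50}.$$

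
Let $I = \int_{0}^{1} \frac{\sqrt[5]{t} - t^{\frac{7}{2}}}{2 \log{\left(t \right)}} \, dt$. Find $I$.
$- \frac{\log{\left(15 \right)}}{2} + \log{\left(2 \right)}$

Consider the one-parameter family: let $I(a) = \int_{0}^{1} \frac{\sqrt[5]{t} - t^{a}}{2 \log{\left(t \right)}} \, dt$.

Since $\dfrac{\partial}{\partial a}\,t^{a} = t^{a} \ln t$, the $\ln t$ in the denominator cancels and
$$\frac{dI}{da} = \int_{0}^{1} - \frac{1}{2} t^{a} \, dt = - \frac{1}{2} \left[\frac{t^{a+1}}{a+1}\right]_0^1 = - \frac{1}{2 a + 2}.$$

Integrating with respect to $a$ gives $I(a) = - \frac{\log{\left(a + 1 \right)}}{2} - \frac{\log{\left(5 \right)}}{2} + \frac{\log{\left(6 \right)}}{2} + C$.

At $a = \frac{1}{5}$ the integrand is identically $0$, so $I(\frac{1}{5}) = 0$. The closed form gives $0$, hence $C = 0$.

Setting $a = \frac{7}{2}$:
$$I = - \frac{\log{\left(15 \right)}}{2} + \log{\left(2 \right)}.$$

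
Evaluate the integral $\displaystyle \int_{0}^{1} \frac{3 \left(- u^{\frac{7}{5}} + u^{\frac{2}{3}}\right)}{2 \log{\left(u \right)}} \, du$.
$\log{\left(\frac{125}{216} \right)}$

Consider the one-parameter family: let $I(a) = \int_{0}^{1} \frac{3 \left(- u^{\frac{7}{5}} + u^{a}\right)}{2 \log{\left(u \right)}} \, du$.

Since $\dfrac{\partial}{\partial a}\,u^{a} = u^{a} \ln u$, the $\ln u$ in the denominator cancels and
$$\frac{dI}{da} = \int_{0}^{1} \frac{3}{2} u^{a} \, du = \frac{3}{2} \left[\frac{u^{a+1}}{a+1}\right]_0^1 = \frac{3}{2 \left(a + 1\right)}.$$

Integrating with respect to $a$ gives $I(a) = \log{\left(\frac{5 \sqrt{15} \left(a + 1\right)^{\frac{3}{2}}}{72} \right)} + C$.

At $a = \frac{7}{5}$ the integrand is identically $0$, so $I(\frac{7}{5}) = 0$. The closed form gives $0$, hence $C = 0$.

Setting $a = \frac{2}{3}$:
$$I = \log{\left(\frac{125}{216} \right)}.$$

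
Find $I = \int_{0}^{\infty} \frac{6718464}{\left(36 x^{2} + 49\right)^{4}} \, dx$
$\frac{174960 \pi}{823543}$

Recall the elementary integral
$$J(a) = \int_{0}^{\infty} \frac{4}{a^{2} + x^{2}} \, dx = \frac{2 \pi}{a}.$$

Differentiating under the integral sign with respect to $a$,
$$\frac{dJ}{da} = \int_{0}^{\infty} - \frac{8 a}{\left(a^{2} + x^{2}\right)^{2}} \, dx = - \frac{2 \pi}{a^{2}},$$
so $\int_{0}^{\infty} \frac{4}{\left(a^{2} + x^{2}\right)^{2}} \, dx = \frac{\pi}{a^{3}}$.

Repeating — each differentiation of $1/(x^2+a^2)^j$ produces $-2ja/(x^2+a^2)^{j+1}$ — and dividing through by $-2ja$ at each step yields, after $3$ differentiations in total,
$$\int_{0}^{\infty} \frac{4}{\left(a^{2} + x^{2}\right)^{4}} \, dx = \frac{5 \pi}{8 a^{7}}.$$

Setting $a = \frac{7}{6}$:
$$I = \frac{174960 \pi}{823543}.$$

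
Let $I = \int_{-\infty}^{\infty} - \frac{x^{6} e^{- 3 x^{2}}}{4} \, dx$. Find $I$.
$- \frac{5 \sqrt{3} \sqrt{\pi}}{864}$

Begin with the known integral
$$J(a) = \int_{-\infty}^{\infty} - \frac{e^{- a x^{2}}}{4} \, dx = - \frac{\sqrt{\pi}}{4 \sqrt{a}}.$$

Differentiating under the integral sign brings down a factor of $(-x^2)$:
$$\frac{dJ}{da} = \int_{-\infty}^{\infty} \frac{x^{2} e^{- a x^{2}}}{4} \, dx = \frac{\sqrt{\pi}}{8 a^{\frac{3}{2}}}.$$

Repeating $3$ times in total — each differentiation brings down another $(-x^2)$ — gives
$$\frac{d^{3}J}{da^{3}} = \int_{-\infty}^{\infty} \frac{x^{6} e^{- a x^{2}}}{4} \, dx = \frac{15 \sqrt{\pi}}{32 a^{\frac{7}{2}}},$$
and the integrand here is $(-1)^{3}$ times the target integrand, so $I = (-1)^{3}\,\frac{d^{3}J}{da^{3}} = - \frac{15 \sqrt{\pi}}{32 a^{\frac{7}{2}}}$.

Setting $a = 3$:
$$I = - \frac{5 \sqrt{3} \sqrt{\pi}}{864}.$$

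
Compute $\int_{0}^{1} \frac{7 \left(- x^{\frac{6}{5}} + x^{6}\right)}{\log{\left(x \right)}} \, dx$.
$\log{\left(\frac{64339296875}{19487171} \right)}$

Consider the one-parameter family: let $I(a) = \int_{0}^{1} \frac{7 \left(- x^{\frac{6}{5}} + x^{a}\right)}{\log{\left(x \right)}} \, dx$.

Since $\dfrac{\partial}{\partial a}\,x^{a} = x^{a} \ln x$, the $\ln x$ in the denominator cancels and
$$\frac{dI}{da} = \int_{0}^{1} 7 x^{a} \, dx = 7 \left[\frac{x^{a+1}}{a+1}\right]_0^1 = \frac{7}{a + 1}.$$

Integrating with respect to $a$ gives $I(a) = \log{\left(\frac{78125 \left(a + 1\right)^{7}}{19487171} \right)} + C$.

At $a = \frac{6}{5}$ the integrand is identically $0$, so $I(\frac{6}{5}) = 0$. The closed form gives $0$, hence $C = 0$.

Setting $a = 6$:
$$I = \log{\left(\frac{64339296875}{19487171} \right)}.$$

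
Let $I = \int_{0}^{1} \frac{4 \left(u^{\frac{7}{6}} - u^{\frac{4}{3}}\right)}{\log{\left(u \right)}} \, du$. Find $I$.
$- \log{\left(\frac{38416}{28561} \right)}$

Consider the one-parameter family: let $I(a) = \int_{0}^{1} \frac{4 \left(u^{\frac{7}{6}} - u^{a}\right)}{\log{\left(u \right)}} \, du$.

Since $\dfrac{\partial}{\partial a}\,u^{a} = u^{a} \ln u$, the $\ln u$ in the denominator cancels and
$$\frac{dI}{da} = \int_{0}^{1} -4 u^{a} \, du = -4 \left[\frac{u^{a+1}}{a+1}\right]_0^1 = - \frac{4}{a + 1}.$$

Integrating with respect to $a$ gives $I(a) = - \log{\left(\frac{1296 \left(a + 1\right)^{4}}{28561} \right)} + C$.

At $a = \frac{7}{6}$ the integrand is identically $0$, so $I(\frac{7}{6}) = 0$. The closed form gives $0$, hence $C = 0$.

Setting $a = \frac{4}{3}$:
$$I = - \log{\left(\frac{38416}{28561} \right)}.$$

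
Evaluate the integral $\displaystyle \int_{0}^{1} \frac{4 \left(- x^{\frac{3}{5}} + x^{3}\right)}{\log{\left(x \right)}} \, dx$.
$\log{\left(\frac{625}{16} \right)}$

Introduce a parameter $a$ in the exponent: let $I(a) = \int_{0}^{1} \frac{4 \left(- x^{\frac{3}{5}} + x^{a}\right)}{\log{\left(x \right)}} \, dx$.

Since $\dfrac{\partial}{\partial a}\,x^{a} = x^{a} \ln x$, the $\ln x$ in the denominator cancels and
$$\frac{dI}{da} = \int_{0}^{1} 4 x^{a} \, dx = 4 \left[\frac{x^{a+1}}{a+1}\right]_0^1 = \frac{4}{a + 1}.$$

Integrating with respect to $a$ gives $I(a) = \log{\left(\frac{625 \left(a + 1\right)^{4}}{4096} \right)} + C$.

At $a = \frac{3}{5}$ the integrand is identically $0$, so $I(\frac{3}{5}) = 0$. The closed form gives $0$, hence $C = 0$.

Setting $a = 3$:
$$I = \log{\left(\frac{625}{16} \right)}.$$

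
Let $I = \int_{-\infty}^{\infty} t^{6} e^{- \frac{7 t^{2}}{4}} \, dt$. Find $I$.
$\frac{240 \sqrt{7} \sqrt{\pi}}{2401}$

Begin with the known integral
$$J(a) = \int_{-\infty}^{\infty} e^{- a t^{2}} \, dt = \frac{\sqrt{\pi}}{\sqrt{a}}.$$

Differentiating under the integral sign brings down a factor of $(-t^2)$:
$$\frac{dJ}{da} = \int_{-\infty}^{\infty} - t^{2} e^{- a t^{2}} \, dt = - \frac{\sqrt{\pi}}{2 a^{\frac{3}{2}}}.$$

Repeating $3$ times in total — each differentiation brings down another $(-t^2)$ — gives
$$\frac{d^{3}J}{da^{3}} = \int_{-\infty}^{\infty} - t^{6} e^{- a t^{2}} \, dt = - \frac{15 \sqrt{\pi}}{8 a^{\frac{7}{2}}},$$
and the integrand here is $(-1)^{3}$ times the target integrand, so $I = (-1)^{3}\,\frac{d^{3}J}{da^{3}} = \frac{15 \sqrt{\pi}}{8 a^{\frac{7}{2}}}$.

Setting $a = \frac{7}{4}$:
$$I = \frac{240 \sqrt{7} \sqrt{\pi}}{2401}.$$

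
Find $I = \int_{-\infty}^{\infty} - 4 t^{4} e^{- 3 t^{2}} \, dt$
$- \frac{\sqrt{3} \sqrt{\pi}}{9}$

Consider the simpler parametrised integral
$$J(a) = \int_{-\infty}^{\infty} - 4 e^{- a t^{2}} \, dt = - \frac{4 \sqrt{\pi}}{\sqrt{a}}.$$

Differentiating under the integral sign brings down a factor of $(-t^2)$:
$$\frac{dJ}{da} = \int_{-\infty}^{\infty} 4 t^{2} e^{- a t^{2}} \, dt = \frac{2 \sqrt{\pi}}{a^{\frac{3}{2}}}.$$

Repeating twice in total — each differentiation brings down another $(-t^2)$ — gives
$$\frac{d^{2}J}{da^{2}} = \int_{-\infty}^{\infty} - 4 t^{4} e^{- a t^{2}} \, dt = - \frac{3 \sqrt{\pi}}{a^{\frac{5}{2}}},$$
and the integrand here is exactly the target integrand, so $I = - \frac{3 \sqrt{\pi}}{a^{\frac{5}{2}}}$.

Setting $a = 3$:
$$I = - \frac{\sqrt{3} \sqrt{\pi}}{9}.$$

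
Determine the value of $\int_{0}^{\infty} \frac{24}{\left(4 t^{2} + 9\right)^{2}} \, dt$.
$\frac{\pi}{9}$

Recall the elementary integral
$$J(a) = \int_{0}^{\infty} \frac{3}{2 \left(a^{2} + t^{2}\right)} \, dt = \frac{3 \pi}{4 a}.$$

Differentiating under the integral sign with respect to $a$,
$$\frac{dJ}{da} = \int_{0}^{\infty} - \frac{3 a}{\left(a^{2} + t^{2}\right)^{2}} \, dt = - \frac{3 \pi}{4 a^{2}},$$
so $\int_{0}^{\infty} \frac{3}{2 \left(a^{2} + t^{2}\right)^{2}} \, dt = \frac{3 \pi}{8 a^{3}}$.

Setting $a = \frac{3}{2}$:
$$I = \frac{\pi}{9}.$$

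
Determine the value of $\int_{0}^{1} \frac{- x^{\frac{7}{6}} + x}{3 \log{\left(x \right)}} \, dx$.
$- \frac{\log{\left(13 \right)}}{3} + \frac{\log{\left(12 \right)}}{3}$

Replace the exponent $\frac{7}{6}$ by a parameter $a$: let $I(a) = \int_{0}^{1} \frac{x - x^{a}}{3 \log{\left(x \right)}} \, dx$.

Since $\dfrac{\partial}{\partial a}\,x^{a} = x^{a} \ln x$, the $\ln x$ in the denominator cancels and
$$\frac{dI}{da} = \int_{0}^{1} - \frac{1}{3} x^{a} \, dx = - \frac{1}{3} \left[\frac{x^{a+1}}{a+1}\right]_0^1 = - \frac{1}{3 a + 3}.$$

Integrating with respect to $a$ gives $I(a) = - \frac{\log{\left(a + 1 \right)}}{3} + \frac{\log{\left(2 \right)}}{3} + C$.

At $a = 1$ the integrand is identically $0$, so $I(1) = 0$. The closed form gives $0$, hence $C = 0$.

Setting $a = \frac{7}{6}$:
$$I = - \frac{\log{\left(13 \right)}}{3} + \frac{\log{\left(12 \right)}}{3}.$$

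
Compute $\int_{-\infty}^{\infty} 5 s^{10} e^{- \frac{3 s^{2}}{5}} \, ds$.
$\frac{546875 \sqrt{15} \sqrt{\pi}}{864}$

Begin with the known integral
$$J(a) = \int_{-\infty}^{\infty} 5 e^{- a s^{2}} \, ds = \frac{5 \sqrt{\pi}}{\sqrt{a}}.$$

Differentiating under the integral sign brings down a factor of $(-s^2)$:
$$\frac{dJ}{da} = \int_{-\infty}^{\infty} - 5 s^{2} e^{- a s^{2}} \, ds = - \frac{5 \sqrt{\pi}}{2 a^{\frac{3}{2}}}.$$

Repeating $5$ times in total — each differentiation brings down another $(-s^2)$ — gives
$$\frac{d^{5}J}{da^{5}} = \int_{-\infty}^{\infty} - 5 s^{10} e^{- a s^{2}} \, ds = - \frac{4725 \sqrt{\pi}}{32 a^{\frac{11}{2}}},$$
and the integrand here is $(-1)^{5}$ times the target integrand, so $I = (-1)^{5}\,\frac{d^{5}J}{da^{5}} = \frac{4725 \sqrt{\pi}}{32 a^{\frac{11}{2}}}$.

Setting $a = \frac{3}{5}$:
$$I = \frac{546875 \sqrt{15} \sqrt{\pi}}{864}.$$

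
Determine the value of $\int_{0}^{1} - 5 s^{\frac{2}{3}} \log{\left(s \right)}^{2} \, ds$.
$- \frac{54}{25}$

Consider the simpler parametrised integral
$$J(a) = \int_{0}^{1} - 5 s^{a} \, ds = - \frac{5}{a + 1}.$$

Differentiating under the integral sign brings down a factor of $\ln s$:
$$\frac{dJ}{da} = \int_{0}^{1} - 5 s^{a} \log{\left(s \right)} \, ds = \frac{5}{\left(a + 1\right)^{2}}.$$

Repeating twice in total — each differentiation brings down another $\ln s$ — gives
$$\frac{d^{2}J}{da^{2}} = \int_{0}^{1} - 5 s^{a} \log{\left(s \right)}^{2} \, ds = - \frac{10}{\left(a + 1\right)^{3}},$$
and the integrand here is exactly the target integrand, so $I = - \frac{10}{\left(a + 1\right)^{3}}$.

Setting $a = \frac{2}{3}$:
$$I = - \frac{54}{25}.$$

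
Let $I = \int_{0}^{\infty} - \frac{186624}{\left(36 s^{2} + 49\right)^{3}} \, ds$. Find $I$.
$- \frac{5832 \pi}{16807}$

Recall the elementary integral
$$J(a) = \int_{0}^{\infty} - \frac{4}{a^{2} + s^{2}} \, ds = - \frac{2 \pi}{a}.$$

Differentiating under the integral sign with respect to $a$,
$$\frac{dJ}{da} = \int_{0}^{\infty} \frac{8 a}{\left(a^{2} + s^{2}\right)^{2}} \, ds = \frac{2 \pi}{a^{2}},$$
so $\int_{0}^{\infty} - \frac{4}{\left(a^{2} + s^{2}\right)^{2}} \, ds = - \frac{\pi}{a^{3}}$.

Repeating — each differentiation of $1/(s^2+a^2)^j$ produces $-2ja/(s^2+a^2)^{j+1}$ — and dividing through by $-2ja$ at each step yields, after $2$ differentiations in total,
$$\int_{0}^{\infty} - \frac{4}{\left(a^{2} + s^{2}\right)^{3}} \, ds = - \frac{3 \pi}{4 a^{5}}.$$

Setting $a = \frac{7}{6}$:
$$I = - \frac{5832 \pi}{16807}.$$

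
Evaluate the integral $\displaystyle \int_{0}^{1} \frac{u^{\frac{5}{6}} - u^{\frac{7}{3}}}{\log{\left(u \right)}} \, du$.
$\log{\left(\frac{11}{20} \right)}$

Consider the one-parameter family: let $I(a) = \int_{0}^{1} \frac{- u^{\frac{7}{3}} + u^{a}}{\log{\left(u \right)}} \, du$.

Since $\dfrac{\partial}{\partial a}\,u^{a} = u^{a} \ln u$, the $\ln u$ in the denominator cancels and
$$\frac{dI}{da} = \int_{0}^{1} u^{a} \, du = \left[\frac{u^{a+1}}{a+1}\right]_0^1 = \frac{1}{a + 1}.$$

Integrating with respect to $a$ gives $I(a) = \log{\left(\frac{3 a}{10} + \frac{3}{10} \right)} + C$.

At $a = \frac{7}{3}$ the integrand is identically $0$, so $I(\frac{7}{3}) = 0$. The closed form gives $0$, hence $C = 0$.

Setting $a = \frac{5}{6}$:
$$I = \log{\left(\frac{11}{20} \right)}.$$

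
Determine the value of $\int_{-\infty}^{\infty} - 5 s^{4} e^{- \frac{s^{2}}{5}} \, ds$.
$- \frac{375 \sqrt{5} \sqrt{\pi}}{4}$

Start from the elementary integral
$$J(a) = \int_{-\infty}^{\infty} - 5 e^{- a s^{2}} \, ds = - \frac{5 \sqrt{\pi}}{\sqrt{a}}.$$

Differentiating under the integral sign brings down a factor of $(-s^2)$:
$$\frac{dJ}{da} = \int_{-\infty}^{\infty} 5 s^{2} e^{- a s^{2}} \, ds = \frac{5 \sqrt{\pi}}{2 a^{\frac{3}{2}}}.$$

Repeating twice in total — each differentiation brings down another $(-s^2)$ — gives
$$\frac{d^{2}J}{da^{2}} = \int_{-\infty}^{\infty} - 5 s^{4} e^{- a s^{2}} \, ds = - \frac{15 \sqrt{\pi}}{4 a^{\frac{5}{2}}},$$
and the integrand here is exactly the target integrand, so $I = - \frac{15 \sqrt{\pi}}{4 a^{\frac{5}{2}}}$.

Setting $a = \frac{1}{5}$:
$$I = - \frac{375 \sqrt{5} \sqrt{\pi}}{4}.$$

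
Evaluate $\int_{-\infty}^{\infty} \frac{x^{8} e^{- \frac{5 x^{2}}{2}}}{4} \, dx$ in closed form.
$\frac{21 \sqrt{10} \sqrt{\pi}}{2500}$

Begin with the known integral
$$J(a) = \int_{-\infty}^{\infty} \frac{e^{- a x^{2}}}{4} \, dx = \frac{\sqrt{\pi}}{4 \sqrt{a}}.$$

Differentiating under the integral sign brings down a factor of $(-x^2)$:
$$\frac{dJ}{da} = \int_{-\infty}^{\infty} - \frac{x^{2} e^{- a x^{2}}}{4} \, dx = - \frac{\sqrt{\pi}}{8 a^{\frac{3}{2}}}.$$

Repeating $4$ times in total — each differentiation brings down another $(-x^2)$ — gives
$$\frac{d^{4}J}{da^{4}} = \int_{-\infty}^{\infty} \frac{x^{8} e^{- a x^{2}}}{4} \, dx = \frac{105 \sqrt{\pi}}{64 a^{\frac{9}{2}}},$$
and the integrand here is exactly the target integrand, so $I = \frac{105 \sqrt{\pi}}{64 a^{\frac{9}{2}}}$.

Setting $a = \frac{5}{2}$:
$$I = \frac{21 \sqrt{10} \sqrt{\pi}}{2500}.$$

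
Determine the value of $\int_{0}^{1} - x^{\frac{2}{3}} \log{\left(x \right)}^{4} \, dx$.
$- \frac{5832}{3125}$

Start from the elementary integral
$$J(a) = \int_{0}^{1} - x^{a} \, dx = - \frac{1}{a + 1}.$$

Differentiating under the integral sign brings down a factor of $\ln x$:
$$\frac{dJ}{da} = \int_{0}^{1} - x^{a} \log{\left(x \right)} \, dx = \frac{1}{\left(a + 1\right)^{2}}.$$

Repeating $4$ times in total — each differentiation brings down another $\ln x$ — gives
$$\frac{d^{4}J}{da^{4}} = \int_{0}^{1} - x^{a} \log{\left(x \right)}^{4} \, dx = - \frac{24}{\left(a + 1\right)^{5}},$$
and the integrand here is exactly the target integrand, so $I = - \frac{24}{\left(a + 1\right)^{5}}$.

Setting $a = \frac{2}{3}$:
$$I = - \frac{5832}{3125}.$$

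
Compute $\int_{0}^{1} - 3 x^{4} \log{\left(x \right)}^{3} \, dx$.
$\frac{18}{625}$

Start from the elementary integral
$$J(a) = \int_{0}^{1} - 3 x^{a} \, dx = - \frac{3}{a + 1}.$$

Differentiating under the integral sign brings down a factor of $\ln x$:
$$\frac{dJ}{da} = \int_{0}^{1} - 3 x^{a} \log{\left(x \right)} \, dx = \frac{3}{\left(a + 1\right)^{2}}.$$

Repeating $3$ times in total — each differentiation brings down another $\ln x$ — gives
$$\frac{d^{3}J}{da^{3}} = \int_{0}^{1} - 3 x^{a} \log{\left(x \right)}^{3} \, dx = \frac{18}{\left(a + 1\right)^{4}},$$
and the integrand here is exactly the target integrand, so $I = \frac{18}{\left(a + 1\right)^{4}}$.

Setting $a = 4$:
$$I = \frac{18}{625}.$$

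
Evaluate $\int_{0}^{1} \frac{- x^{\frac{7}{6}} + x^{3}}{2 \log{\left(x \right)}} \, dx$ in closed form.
$\log{\left(\frac{2 \sqrt{78}}{13} \right)}$

Consider the one-parameter family: let $I(a) = \int_{0}^{1} \frac{- x^{\frac{7}{6}} + x^{a}}{2 \log{\left(x \right)}} \, dx$.

Since $\dfrac{\partial}{\partial a}\,x^{a} = x^{a} \ln x$, the $\ln x$ in the denominator cancels and
$$\frac{dI}{da} = \int_{0}^{1} \frac{1}{2} x^{a} \, dx = \frac{1}{2} \left[\frac{x^{a+1}}{a+1}\right]_0^1 = \frac{1}{2 \left(a + 1\right)}.$$

Integrating with respect to $a$ gives $I(a) = \log{\left(\frac{\sqrt{78} \sqrt{a + 1}}{13} \right)} + C$.

At $a = \frac{7}{6}$ the integrand is identically $0$, so $I(\frac{7}{6}) = 0$. The closed form gives $0$, hence $C = 0$.

Setting $a = 3$:
$$I = \log{\left(\frac{2 \sqrt{78}}{13} \right)}.$$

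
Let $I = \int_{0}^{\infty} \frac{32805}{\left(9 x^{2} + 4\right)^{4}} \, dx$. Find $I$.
$\frac{54675 \pi}{4096}$

Begin with the known result
$$J(a) = \int_{0}^{\infty} \frac{5}{a^{2} + x^{2}} \, dx = \frac{5 \pi}{2 a}.$$

Differentiating under the integral sign with respect to $a$,
$$\frac{dJ}{da} = \int_{0}^{\infty} - \frac{10 a}{\left(a^{2} + x^{2}\right)^{2}} \, dx = - \frac{5 \pi}{2 a^{2}},$$
so $\int_{0}^{\infty} \frac{5}{\left(a^{2} + x^{2}\right)^{2}} \, dx = \frac{5 \pi}{4 a^{3}}$.

Repeating — each differentiation of $1/(x^2+a^2)^j$ produces $-2ja/(x^2+a^2)^{j+1}$ — and dividing through by $-2ja$ at each step yields, after $3$ differentiations in total,
$$\int_{0}^{\infty} \frac{5}{\left(a^{2} + x^{2}\right)^{4}} \, dx = \frac{25 \pi}{32 a^{7}}.$$

Setting $a = \frac{2}{3}$:
$$I = \frac{54675 \pi}{4096}.$$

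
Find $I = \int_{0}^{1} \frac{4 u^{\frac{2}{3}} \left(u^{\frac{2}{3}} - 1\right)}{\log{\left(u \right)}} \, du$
$- \log{\left(\frac{625}{2401} \right)}$

Introduce a parameter $a$ in the exponent: let $I(a) = \int_{0}^{1} \frac{4 \left(u^{\frac{4}{3}} - u^{a}\right)}{\log{\left(u \right)}} \, du$.

Since $\dfrac{\partial}{\partial a}\,u^{a} = u^{a} \ln u$, the $\ln u$ in the denominator cancels and
$$\frac{dI}{da} = \int_{0}^{1} -4 u^{a} \, du = -4 \left[\frac{u^{a+1}}{a+1}\right]_0^1 = - \frac{4}{a + 1}.$$

Integrating with respect to $a$ gives $I(a) = - \log{\left(\frac{81 \left(a + 1\right)^{4}}{2401} \right)} + C$.

At $a = \frac{4}{3}$ the integrand is identically $0$, so $I(\frac{4}{3}) = 0$. The closed form gives $0$, hence $C = 0$.

Setting $a = \frac{2}{3}$:
$$I = - \log{\left(\frac{625}{2401} \right)}.$$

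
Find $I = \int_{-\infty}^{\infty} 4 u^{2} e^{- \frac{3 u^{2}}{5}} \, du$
$\frac{10 \sqrt{15} \sqrt{\pi}}{9}$

Consider the simpler parametrised integral
$$J(a) = \int_{-\infty}^{\infty} 4 e^{- a u^{2}} \, du = \frac{4 \sqrt{\pi}}{\sqrt{a}}.$$

Differentiating under the integral sign brings down a factor of $(-u^2)$:
$$\frac{dJ}{da} = \int_{-\infty}^{\infty} - 4 u^{2} e^{- a u^{2}} \, du = - \frac{2 \sqrt{\pi}}{a^{\frac{3}{2}}}.$$

The integral on the left is $-I$, so $I = \frac{2 \sqrt{\pi}}{a^{\frac{3}{2}}}$.

Setting $a = \frac{3}{5}$:
$$I = \frac{10 \sqrt{15} \sqrt{\pi}}{9}.$$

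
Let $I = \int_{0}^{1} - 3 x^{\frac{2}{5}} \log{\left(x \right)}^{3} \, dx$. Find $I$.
$\frac{11250}{2401}$

Start from the elementary integral
$$J(a) = \int_{0}^{1} - 3 x^{a} \, dx = - \frac{3}{a + 1}.$$

Differentiating under the integral sign brings down a factor of $\ln x$:
$$\frac{dJ}{da} = \int_{0}^{1} - 3 x^{a} \log{\left(x \right)} \, dx = \frac{3}{\left(a + 1\right)^{2}}.$$

Repeating $3$ times in total — each differentiation brings down another $\ln x$ — gives
$$\frac{d^{3}J}{da^{3}} = \int_{0}^{1} - 3 x^{a} \log{\left(x \right)}^{3} \, dx = \frac{18}{\left(a + 1\right)^{4}},$$
and the integrand here is exactly the target integrand, so $I = \frac{18}{\left(a + 1\right)^{4}}$.

Setting $a = \frac{2}{5}$:
$$I = \frac{11250}{2401}.$$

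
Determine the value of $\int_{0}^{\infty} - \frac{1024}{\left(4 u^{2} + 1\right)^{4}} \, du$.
$- 80 \pi$

Begin with the known result
$$J(a) = \int_{0}^{\infty} - \frac{4}{a^{2} + u^{2}} \, du = - \frac{2 \pi}{a}.$$

Differentiating under the integral sign with respect to $a$,
$$\frac{dJ}{da} = \int_{0}^{\infty} \frac{8 a}{\left(a^{2} + u^{2}\right)^{2}} \, du = \frac{2 \pi}{a^{2}},$$
so $\int_{0}^{\infty} - \frac{4}{\left(a^{2} + u^{2}\right)^{2}} \, du = - \frac{\pi}{a^{3}}$.

Repeating — each differentiation of $1/(u^2+a^2)^j$ produces $-2ja/(u^2+a^2)^{j+1}$ — and dividing through by $-2ja$ at each step yields, after $3$ differentiations in total,
$$\int_{0}^{\infty} - \frac{4}{\left(a^{2} + u^{2}\right)^{4}} \, du = - \frac{5 \pi}{8 a^{7}}.$$

Setting $a = \frac{1}{2}$:
$$I = - 80 \pi.$$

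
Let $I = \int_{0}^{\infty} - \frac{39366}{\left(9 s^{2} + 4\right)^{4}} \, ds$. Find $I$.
$- \frac{32805 \pi}{2048}$

Begin with the known result
$$J(a) = \int_{0}^{\infty} - \frac{6}{a^{2} + s^{2}} \, ds = - \frac{3 \pi}{a}.$$

Differentiating under the integral sign with respect to $a$,
$$\frac{dJ}{da} = \int_{0}^{\infty} \frac{12 a}{\left(a^{2} + s^{2}\right)^{2}} \, ds = \frac{3 \pi}{a^{2}},$$
so $\int_{0}^{\infty} - \frac{6}{\left(a^{2} + s^{2}\right)^{2}} \, ds = - \frac{3 \pi}{2 a^{3}}$.

Repeating — each differentiation of $1/(s^2+a^2)^j$ produces $-2ja/(s^2+a^2)^{j+1}$ — and dividing through by $-2ja$ at each step yields, after $3$ differentiations in total,
$$\int_{0}^{\infty} - \frac{6}{\left(a^{2} + s^{2}\right)^{4}} \, ds = - \frac{15 \pi}{16 a^{7}}.$$

Setting $a = \frac{2}{3}$:
$$I = - \frac{32805 \pi}{2048}.$$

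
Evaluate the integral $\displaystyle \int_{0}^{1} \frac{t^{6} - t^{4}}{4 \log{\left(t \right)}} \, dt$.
$- \frac{\log{\left(5 \right)}}{4} + \frac{\log{\left(7 \right)}}{4}$

Replace the exponent $6$ by a parameter $a$: let $I(a) = \int_{0}^{1} \frac{- t^{4} + t^{a}}{4 \log{\left(t \right)}} \, dt$.

Since $\dfrac{\partial}{\partial a}\,t^{a} = t^{a} \ln t$, the $\ln t$ in the denominator cancels and
$$\frac{dI}{da} = \int_{0}^{1} \frac{1}{4} t^{a} \, dt = \frac{1}{4} \left[\frac{t^{a+1}}{a+1}\right]_0^1 = \frac{1}{4 \left(a + 1\right)}.$$

Integrating with respect to $a$ gives $I(a) = \frac{\log{\left(a + 1 \right)}}{4} - \frac{\log{\left(5 \right)}}{4} + C$.

At $a = 4$ the integrand is identically $0$, so $I(4) = 0$. The closed form gives $0$, hence $C = 0$.

Setting $a = 6$:
$$I = - \frac{\log{\left(5 \right)}}{4} + \frac{\log{\left(7 \right)}}{4}.$$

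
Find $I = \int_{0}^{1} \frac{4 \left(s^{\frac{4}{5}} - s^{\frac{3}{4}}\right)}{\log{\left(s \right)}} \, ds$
$\log{\left(\frac{1679616}{1500625} \right)}$

Replace the exponent $\frac{4}{5}$ by a parameter $a$: let $I(a) = \int_{0}^{1} \frac{4 \left(- s^{\frac{3}{4}} + s^{a}\right)}{\log{\left(s \right)}} \, ds$.

Since $\dfrac{\partial}{\partial a}\,s^{a} = s^{a} \ln s$, the $\ln s$ in the denominator cancels and
$$\frac{dI}{da} = \int_{0}^{1} 4 s^{a} \, ds = 4 \left[\frac{s^{a+1}}{a+1}\right]_0^1 = \frac{4}{a + 1}.$$

Integrating with respect to $a$ gives $I(a) = \log{\left(\frac{256 \left(a + 1\right)^{4}}{2401} \right)} + C$.

At $a = \frac{3}{4}$ the integrand is identically $0$, so $I(\frac{3}{4}) = 0$. The closed form gives $0$, hence $C = 0$.

Setting $a = \frac{4}{5}$:
$$I = \log{\left(\frac{1679616}{1500625} \right)}.$$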